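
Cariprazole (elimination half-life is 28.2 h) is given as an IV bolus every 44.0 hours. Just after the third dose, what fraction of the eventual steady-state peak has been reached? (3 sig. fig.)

0.961

k = ln 2 / 28.2 = 0.02458 h⁻¹
f_n = 1 − e^(−nkτ) = 1 − e^(−3 × 0.02458 × 44.0) = 1 − e^(−3.245) = 1 − 0.03899 ≈ 0.961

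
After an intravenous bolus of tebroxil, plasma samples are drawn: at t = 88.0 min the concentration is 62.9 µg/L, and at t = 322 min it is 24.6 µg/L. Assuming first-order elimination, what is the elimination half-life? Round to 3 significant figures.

173 minutes

k = ln(C₁/C₂) / (t₂ − t₁) = ln(62.9/24.6) / (322 − 88.0)
  = 0.9388 / 234.0 = 0.004012 min⁻¹
t½ = ln 2 / k = ln 2 / 0.004012 ≈ 173 minutes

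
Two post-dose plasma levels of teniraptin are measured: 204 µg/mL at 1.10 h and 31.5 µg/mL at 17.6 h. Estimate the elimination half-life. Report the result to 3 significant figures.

6.12 hours

k = ln(C₁/C₂) / (t₂ − t₁) = ln(204/31.5) / (17.6 − 1.10)
  = 1.868 / 16.50 = 0.1132 h⁻¹
t½ = ln 2 / k = ln 2 / 0.1132 ≈ 6.12 hours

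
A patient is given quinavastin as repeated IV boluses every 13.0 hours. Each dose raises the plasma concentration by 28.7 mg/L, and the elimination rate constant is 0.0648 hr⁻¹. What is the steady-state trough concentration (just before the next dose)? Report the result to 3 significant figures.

21.7 mg/L

Fraction remaining after one interval: e^(−kτ) = e^(−0.06480 × 13.0) = 0.4307
R = 1 / (1 − 0.4307) = 1.756
Css,max = 28.7 × 1.756 = 50.41 mg/L
Css,min = Css,max × e^(−kτ) = 50.41 × 0.4307 ≈ 21.7 mg/L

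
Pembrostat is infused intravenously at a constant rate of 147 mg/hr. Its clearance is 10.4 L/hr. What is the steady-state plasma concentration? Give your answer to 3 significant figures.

Css = infusion rate / CL = 147 / 10.4 ≈ 14.1 µg/mL

14.1 µg/mL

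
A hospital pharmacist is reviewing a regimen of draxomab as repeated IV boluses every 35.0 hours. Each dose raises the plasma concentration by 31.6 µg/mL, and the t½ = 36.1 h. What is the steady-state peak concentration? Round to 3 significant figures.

64.6 µg/mL

k = ln 2 / 36.1 = 0.01920 h⁻¹
Fraction remaining after one interval: e^(−kτ) = e^(−0.01920 × 35.0) = 0.5107
R = 1 / (1 − 0.5107) = 2.044
Css,max = 31.6 × 2.044 ≈ 64.6 µg/mL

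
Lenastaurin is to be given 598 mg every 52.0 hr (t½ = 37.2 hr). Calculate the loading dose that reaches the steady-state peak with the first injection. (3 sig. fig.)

k = ln 2 / 37.2 = 0.01863 hr⁻¹
Accumulation ratio R = 1 / (1 − e^(−kτ)) = 1 / (1 − e^(−0.01863×52.0)) = 1 / (1 − 0.3795) = 1.612
Loading dose = maintenance dose × R = 598 × 1.612 ≈ 964 mg

964 mg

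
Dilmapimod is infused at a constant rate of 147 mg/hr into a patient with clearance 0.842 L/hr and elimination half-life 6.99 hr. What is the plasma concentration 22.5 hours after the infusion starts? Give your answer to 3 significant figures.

Css = rate / CL = 147 / 0.842 = 174.6 mg/L
k = ln 2 / 6.99 = 0.09916 hr⁻¹
C(t) = Css (1 − e^(−kt)) = 174.6 × (1 − e^(−2.231)) = 174.6 × 0.8926 ≈ 156 mg/L

156 mg/L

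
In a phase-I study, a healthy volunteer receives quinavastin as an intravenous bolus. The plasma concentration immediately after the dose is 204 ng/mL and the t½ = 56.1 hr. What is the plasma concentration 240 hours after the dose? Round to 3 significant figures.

k = ln 2 / 56.1 = 0.01236 hr⁻¹
240 hr is 4.278 half-lives, so C = 204 × (1/2)^4.278 = 204 × 0.05154 ≈ 10.5 ng/mL

10.5 ng/mL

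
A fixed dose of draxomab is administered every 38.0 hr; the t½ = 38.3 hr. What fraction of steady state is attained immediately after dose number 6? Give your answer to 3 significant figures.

0.984

k = ln 2 / 38.3 = 0.01810 hr⁻¹
f_n = 1 − e^(−nkτ) = 1 − e^(−6 × 0.01810 × 38.0) = 1 − e^(−4.126) = 1 − 0.01614 ≈ 0.984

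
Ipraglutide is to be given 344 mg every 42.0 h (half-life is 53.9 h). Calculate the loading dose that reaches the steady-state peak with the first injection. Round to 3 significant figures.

824 mg

k = ln 2 / 53.9 = 0.01286 h⁻¹
Accumulation ratio R = 1 / (1 − e^(−kτ)) = 1 / (1 − e^(−0.01286×42.0)) = 1 / (1 − 0.5827) = 2.396
Loading dose = maintenance dose × R = 344 × 2.396 ≈ 824 mg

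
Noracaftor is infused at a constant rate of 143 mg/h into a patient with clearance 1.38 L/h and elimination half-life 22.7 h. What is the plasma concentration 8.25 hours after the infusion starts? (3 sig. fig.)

23.1 mg/L

Css = rate / CL = 143 / 1.38 = 103.6 mg/L
k = ln 2 / 22.7 = 0.03054 h⁻¹
C(t) = Css (1 − e^(−kt)) = 103.6 × (1 − e^(−0.2519)) = 103.6 × 0.2227 ≈ 23.1 mg/L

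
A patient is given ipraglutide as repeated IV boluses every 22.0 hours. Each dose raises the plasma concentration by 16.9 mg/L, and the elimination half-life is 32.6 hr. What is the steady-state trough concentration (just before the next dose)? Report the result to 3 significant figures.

k = ln 2 / 32.6 = 0.02126 hr⁻¹
Fraction remaining after one interval: e^(−kτ) = e^(−0.02126 × 22.0) = 0.6264
R = 1 / (1 − 0.6264) = 2.677
Css,max = 16.9 × 2.677 = 45.24 mg/L
Css,min = Css,max × e^(−kτ) = 45.24 × 0.6264 ≈ 28.3 mg/L

28.3 mg/L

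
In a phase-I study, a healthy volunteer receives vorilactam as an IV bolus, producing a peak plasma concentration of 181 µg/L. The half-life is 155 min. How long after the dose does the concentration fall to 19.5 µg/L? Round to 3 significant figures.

498 minutes

k = ln 2 / 155 = 0.004472 min⁻¹
C(t) = C₀ e^(−kt)  ⇒  t = ln(C₀/C) / k
t = ln(181/19.5) / 0.004472 = 2.228 / 0.004472 ≈ 498 minutes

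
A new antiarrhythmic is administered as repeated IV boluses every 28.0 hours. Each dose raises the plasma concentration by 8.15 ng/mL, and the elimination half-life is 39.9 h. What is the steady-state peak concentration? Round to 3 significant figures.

21.2 ng/mL

k = ln 2 / 39.9 = 0.01737 h⁻¹
Fraction remaining after one interval: e^(−kτ) = e^(−0.01737 × 28.0) = 0.6148
R = 1 / (1 − 0.6148) = 2.596
Css,max = 8.15 × 2.596 ≈ 21.2 ng/mL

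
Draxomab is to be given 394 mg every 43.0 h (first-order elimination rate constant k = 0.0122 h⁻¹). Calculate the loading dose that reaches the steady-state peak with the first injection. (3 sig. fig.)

Accumulation ratio R = 1 / (1 − e^(−kτ)) = 1 / (1 − e^(−0.01220×43.0)) = 1 / (1 − 0.5918) = 2.450
Loading dose = maintenance dose × R = 394 × 2.450 ≈ 965 mg

965 mg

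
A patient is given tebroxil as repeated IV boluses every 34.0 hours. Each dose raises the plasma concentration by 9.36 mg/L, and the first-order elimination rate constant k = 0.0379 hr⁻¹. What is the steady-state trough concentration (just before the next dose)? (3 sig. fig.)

Fraction remaining after one interval: e^(−kτ) = e^(−0.03790 × 34.0) = 0.2757
R = 1 / (1 − 0.2757) = 1.381
Css,max = 9.36 × 1.381 = 12.92 mg/L
Css,min = Css,max × e^(−kτ) = 12.92 × 0.2757 ≈ 3.56 mg/L

3.56 mg/L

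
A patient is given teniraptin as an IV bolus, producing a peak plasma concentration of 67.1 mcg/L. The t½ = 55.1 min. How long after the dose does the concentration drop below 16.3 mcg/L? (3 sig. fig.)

112 minutes

k = ln 2 / 55.1 = 0.01258 min⁻¹
C(t) = C₀ e^(−kt)  ⇒  t = ln(C₀/C) / k
t = ln(67.1/16.3) / 0.01258 = 1.415 / 0.01258 ≈ 112 minutes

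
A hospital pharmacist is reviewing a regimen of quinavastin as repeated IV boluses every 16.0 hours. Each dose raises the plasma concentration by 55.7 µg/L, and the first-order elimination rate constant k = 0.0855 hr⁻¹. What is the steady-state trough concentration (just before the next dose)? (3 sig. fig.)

Fraction remaining after one interval: e^(−kτ) = e^(−0.08550 × 16.0) = 0.2546
R = 1 / (1 − 0.2546) = 1.342
Css,max = 55.7 × 1.342 = 74.73 µg/L
Css,min = Css,max × e^(−kτ) = 74.73 × 0.2546 ≈ 19.0 µg/L

19.0 µg/L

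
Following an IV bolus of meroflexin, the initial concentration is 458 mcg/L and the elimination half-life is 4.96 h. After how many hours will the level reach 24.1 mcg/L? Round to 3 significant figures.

k = ln 2 / 4.96 = 0.1397 h⁻¹
C(t) = C₀ e^(−kt)  ⇒  t = ln(C₀/C) / k
t = ln(458/24.1) / 0.1397 = 2.945 / 0.1397 ≈ 21.1 hours

21.1 hours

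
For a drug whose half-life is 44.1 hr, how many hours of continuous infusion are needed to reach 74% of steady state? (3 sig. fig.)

85.7 hours

k = ln 2 / 44.1 = 0.01572 hr⁻¹
f = 1 − e^(−kt)  ⇒  t = −ln(1 − f) / k
t = −ln(1 − 0.74) / 0.01572 = 1.347 / 0.01572 ≈ 85.7 hours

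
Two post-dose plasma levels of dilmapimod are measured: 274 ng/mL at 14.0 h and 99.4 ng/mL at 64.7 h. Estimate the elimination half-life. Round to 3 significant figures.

34.7 hours

k = ln(C₁/C₂) / (t₂ − t₁) = ln(274/99.4) / (64.7 − 14.0)
  = 1.014 / 50.70 = 0.02000 h⁻¹
t½ = ln 2 / k = ln 2 / 0.02000 ≈ 34.7 hours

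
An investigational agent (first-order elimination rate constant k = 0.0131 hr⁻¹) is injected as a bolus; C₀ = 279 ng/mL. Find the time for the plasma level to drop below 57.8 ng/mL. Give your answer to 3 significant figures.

120 hours

C(t) = C₀ e^(−kt)  ⇒  t = ln(C₀/C) / k
t = ln(279/57.8) / 0.01310 = 1.574 / 0.01310 ≈ 120 hours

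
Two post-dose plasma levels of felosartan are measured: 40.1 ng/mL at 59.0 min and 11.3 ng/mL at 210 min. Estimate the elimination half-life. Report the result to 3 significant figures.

k = ln(C₁/C₂) / (t₂ − t₁) = ln(40.1/11.3) / (210 − 59.0)
  = 1.267 / 151.0 = 0.008388 min⁻¹
t½ = ln 2 / k = ln 2 / 0.008388 ≈ 82.6 minutes

82.6 minutes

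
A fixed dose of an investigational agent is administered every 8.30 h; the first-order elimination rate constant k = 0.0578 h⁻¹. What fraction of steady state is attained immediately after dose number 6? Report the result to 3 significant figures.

f_n = 1 − e^(−nkτ) = 1 − e^(−6 × 0.05780 × 8.30) = 1 − e^(−2.878) = 1 − 0.05622 ≈ 0.944

0.944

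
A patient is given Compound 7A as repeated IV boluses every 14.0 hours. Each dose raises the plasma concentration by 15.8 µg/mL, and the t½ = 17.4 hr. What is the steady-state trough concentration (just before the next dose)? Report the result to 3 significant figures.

k = ln 2 / 17.4 = 0.03984 hr⁻¹
Fraction remaining after one interval: e^(−kτ) = e^(−0.03984 × 14.0) = 0.5725
R = 1 / (1 − 0.5725) = 2.339
Css,max = 15.8 × 2.339 = 36.96 µg/mL
Css,min = Css,max × e^(−kτ) = 36.96 × 0.5725 ≈ 21.2 µg/mL

21.2 µg/mL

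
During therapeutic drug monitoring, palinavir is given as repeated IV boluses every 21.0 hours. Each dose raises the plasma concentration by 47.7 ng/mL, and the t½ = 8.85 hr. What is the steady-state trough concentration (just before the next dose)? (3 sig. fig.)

k = ln 2 / 8.85 = 0.07832 hr⁻¹
Fraction remaining after one interval: e^(−kτ) = e^(−0.07832 × 21.0) = 0.1931
R = 1 / (1 − 0.1931) = 1.239
Css,max = 47.7 × 1.239 = 59.11 ng/mL
Css,min = Css,max × e^(−kτ) = 59.11 × 0.1931 ≈ 11.4 ng/mL

11.4 ng/mL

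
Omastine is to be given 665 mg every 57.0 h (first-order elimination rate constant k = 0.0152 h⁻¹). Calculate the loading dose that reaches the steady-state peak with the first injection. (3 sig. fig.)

Accumulation ratio R = 1 / (1 − e^(−kτ)) = 1 / (1 − e^(−0.01520×57.0)) = 1 / (1 − 0.4205) = 1.726
Loading dose = maintenance dose × R = 665 × 1.726 ≈ 1150 mg

1150 mg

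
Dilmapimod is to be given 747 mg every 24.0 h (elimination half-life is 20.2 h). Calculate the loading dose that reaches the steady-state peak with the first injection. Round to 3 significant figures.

1330 mg

k = ln 2 / 20.2 = 0.03431 h⁻¹
Accumulation ratio R = 1 / (1 − e^(−kτ)) = 1 / (1 − e^(−0.03431×24.0)) = 1 / (1 − 0.4389) = 1.782
Loading dose = maintenance dose × R = 747 × 1.782 ≈ 1330 mg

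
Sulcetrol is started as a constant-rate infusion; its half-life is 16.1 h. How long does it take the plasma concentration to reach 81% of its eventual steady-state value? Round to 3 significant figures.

38.6 hours

k = ln 2 / 16.1 = 0.04305 h⁻¹
f = 1 − e^(−kt)  ⇒  t = −ln(1 − f) / k
t = −ln(1 − 0.81) / 0.04305 = 1.661 / 0.04305 ≈ 38.6 hours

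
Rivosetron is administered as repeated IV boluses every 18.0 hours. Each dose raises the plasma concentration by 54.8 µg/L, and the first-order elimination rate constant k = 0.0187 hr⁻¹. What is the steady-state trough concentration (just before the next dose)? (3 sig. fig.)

137 µg/L

Fraction remaining after one interval: e^(−kτ) = e^(−0.01870 × 18.0) = 0.7142
R = 1 / (1 − 0.7142) = 3.499
Css,max = 54.8 × 3.499 = 191.7 µg/L
Css,min = Css,max × e^(−kτ) = 191.7 × 0.7142 ≈ 137 µg/L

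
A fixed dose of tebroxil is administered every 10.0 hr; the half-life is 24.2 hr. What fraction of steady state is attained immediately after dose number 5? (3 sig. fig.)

0.761

k = ln 2 / 24.2 = 0.02864 hr⁻¹
f_n = 1 − e^(−nkτ) = 1 − e^(−5 × 0.02864 × 10.0) = 1 − e^(−1.432) = 1 − 0.2388 ≈ 0.761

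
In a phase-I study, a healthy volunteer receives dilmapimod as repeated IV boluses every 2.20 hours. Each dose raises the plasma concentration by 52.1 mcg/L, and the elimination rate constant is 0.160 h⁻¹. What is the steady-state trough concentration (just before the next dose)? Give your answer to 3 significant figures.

Fraction remaining after one interval: e^(−kτ) = e^(−0.1600 × 2.20) = 0.7033
R = 1 / (1 − 0.7033) = 3.370
Css,max = 52.1 × 3.370 = 175.6 mcg/L
Css,min = Css,max × e^(−kτ) = 175.6 × 0.7033 ≈ 123 mcg/L

123 mcg/L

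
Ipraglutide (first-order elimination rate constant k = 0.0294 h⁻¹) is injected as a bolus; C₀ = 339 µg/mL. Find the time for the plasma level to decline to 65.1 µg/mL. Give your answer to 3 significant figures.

56.1 hours

C(t) = C₀ e^(−kt)  ⇒  t = ln(C₀/C) / k
t = ln(339/65.1) / 0.02940 = 1.650 / 0.02940 ≈ 56.1 hours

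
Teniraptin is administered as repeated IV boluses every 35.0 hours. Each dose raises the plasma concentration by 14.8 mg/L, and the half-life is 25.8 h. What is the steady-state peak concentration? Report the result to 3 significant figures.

24.3 mg/L

k = ln 2 / 25.8 = 0.02687 h⁻¹
Fraction remaining after one interval: e^(−kτ) = e^(−0.02687 × 35.0) = 0.3905
R = 1 / (1 − 0.3905) = 1.641
Css,max = 14.8 × 1.641 ≈ 24.3 mg/L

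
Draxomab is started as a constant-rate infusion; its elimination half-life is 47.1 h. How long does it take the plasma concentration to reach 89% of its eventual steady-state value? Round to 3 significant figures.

150 hours

k = ln 2 / 47.1 = 0.01472 h⁻¹
f = 1 − e^(−kt)  ⇒  t = −ln(1 − f) / k
t = −ln(1 − 0.89) / 0.01472 = 2.207 / 0.01472 ≈ 150 hours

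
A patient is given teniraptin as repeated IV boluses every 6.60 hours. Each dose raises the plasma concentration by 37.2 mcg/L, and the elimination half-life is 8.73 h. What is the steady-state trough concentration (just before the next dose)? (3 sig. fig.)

54.0 mcg/L

k = ln 2 / 8.73 = 0.07940 h⁻¹
Fraction remaining after one interval: e^(−kτ) = e^(−0.07940 × 6.60) = 0.5921
R = 1 / (1 − 0.5921) = 2.452
Css,max = 37.2 × 2.452 = 91.21 mcg/L
Css,min = Css,max × e^(−kτ) = 91.21 × 0.5921 ≈ 54.0 mcg/L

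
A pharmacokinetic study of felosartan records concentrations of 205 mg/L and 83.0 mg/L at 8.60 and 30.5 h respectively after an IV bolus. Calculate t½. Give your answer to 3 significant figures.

16.8 hours

k = ln(C₁/C₂) / (t₂ − t₁) = ln(205/83.0) / (30.5 − 8.60)
  = 0.9042 / 21.90 = 0.04129 h⁻¹
t½ = ln 2 / k = ln 2 / 0.04129 ≈ 16.8 hours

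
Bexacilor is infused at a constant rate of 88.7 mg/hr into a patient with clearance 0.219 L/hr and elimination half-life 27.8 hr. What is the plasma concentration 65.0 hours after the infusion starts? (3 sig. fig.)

Css = rate / CL = 88.7 / 0.219 = 405.0 µg/mL
k = ln 2 / 27.8 = 0.02493 hr⁻¹
C(t) = Css (1 − e^(−kt)) = 405.0 × (1 − e^(−1.621)) = 405.0 × 0.8022 ≈ 325 µg/mL

325 µg/mL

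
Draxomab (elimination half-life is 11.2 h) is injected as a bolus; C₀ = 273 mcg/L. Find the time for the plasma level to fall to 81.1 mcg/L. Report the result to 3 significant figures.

19.6 hours

k = ln 2 / 11.2 = 0.06189 h⁻¹
C(t) = C₀ e^(−kt)  ⇒  t = ln(C₀/C) / k
t = ln(273/81.1) / 0.06189 = 1.214 / 0.06189 ≈ 19.6 hours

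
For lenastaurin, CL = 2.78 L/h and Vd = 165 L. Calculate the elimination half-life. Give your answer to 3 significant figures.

41.1 hours

k = CL / V = 2.78 / 165 = 0.01685 h⁻¹
t½ = ln 2 / k = ln 2 / 0.01685 ≈ 41.1 hours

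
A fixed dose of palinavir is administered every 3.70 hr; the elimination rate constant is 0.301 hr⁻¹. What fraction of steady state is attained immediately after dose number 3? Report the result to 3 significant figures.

0.965

f_n = 1 − e^(−nkτ) = 1 − e^(−3 × 0.3010 × 3.70) = 1 − e^(−3.341) = 1 − 0.03540 ≈ 0.965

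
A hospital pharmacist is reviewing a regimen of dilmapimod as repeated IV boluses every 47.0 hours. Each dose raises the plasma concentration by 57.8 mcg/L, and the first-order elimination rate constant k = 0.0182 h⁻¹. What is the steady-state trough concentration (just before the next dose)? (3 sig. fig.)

Fraction remaining after one interval: e^(−kτ) = e^(−0.01820 × 47.0) = 0.4251
R = 1 / (1 − 0.4251) = 1.739
Css,max = 57.8 × 1.739 = 100.5 mcg/L
Css,min = Css,max × e^(−kτ) = 100.5 × 0.4251 ≈ 42.7 mcg/L

42.7 mcg/L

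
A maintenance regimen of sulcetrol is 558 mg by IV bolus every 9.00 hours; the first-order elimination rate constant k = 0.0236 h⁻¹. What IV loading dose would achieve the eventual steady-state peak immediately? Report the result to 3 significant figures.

Accumulation ratio R = 1 / (1 − e^(−kτ)) = 1 / (1 − e^(−0.02360×9.00)) = 1 / (1 − 0.8086) = 5.226
Loading dose = maintenance dose × R = 558 × 5.226 ≈ 2920 mg

2920 mg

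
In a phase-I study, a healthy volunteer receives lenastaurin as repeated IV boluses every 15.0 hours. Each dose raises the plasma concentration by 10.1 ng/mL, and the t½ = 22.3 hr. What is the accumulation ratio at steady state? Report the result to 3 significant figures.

2.68

k = ln 2 / 22.3 = 0.03108 hr⁻¹
Fraction remaining after one interval: e^(−kτ) = e^(−0.03108 × 15.0) = 0.6274
R = 1 / (1 − 0.6274) = 1 / 0.3726 ≈ 2.68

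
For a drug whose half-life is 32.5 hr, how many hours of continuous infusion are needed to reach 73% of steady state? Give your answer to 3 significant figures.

k = ln 2 / 32.5 = 0.02133 hr⁻¹
f = 1 − e^(−kt)  ⇒  t = −ln(1 − f) / k
t = −ln(1 − 0.73) / 0.02133 = 1.309 / 0.02133 ≈ 61.4 hours

61.4 hours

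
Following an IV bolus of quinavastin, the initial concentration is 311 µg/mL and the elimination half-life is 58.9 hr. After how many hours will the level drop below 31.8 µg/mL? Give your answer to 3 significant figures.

194 hours

k = ln 2 / 58.9 = 0.01177 hr⁻¹
C(t) = C₀ e^(−kt)  ⇒  t = ln(C₀/C) / k
t = ln(311/31.8) / 0.01177 = 2.280 / 0.01177 ≈ 194 hours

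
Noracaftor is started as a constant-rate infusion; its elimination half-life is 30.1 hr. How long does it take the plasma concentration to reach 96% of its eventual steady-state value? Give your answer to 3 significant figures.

k = ln 2 / 30.1 = 0.02303 hr⁻¹
f = 1 − e^(−kt)  ⇒  t = −ln(1 − f) / k
t = −ln(1 − 0.96) / 0.02303 = 3.219 / 0.02303 ≈ 140 hours

140 hours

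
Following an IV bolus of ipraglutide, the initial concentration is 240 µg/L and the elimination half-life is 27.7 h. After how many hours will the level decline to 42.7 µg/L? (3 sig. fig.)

69.0 hours

k = ln 2 / 27.7 = 0.02502 h⁻¹
C(t) = C₀ e^(−kt)  ⇒  t = ln(C₀/C) / k
t = ln(240/42.7) / 0.02502 = 1.726 / 0.02502 ≈ 69.0 hours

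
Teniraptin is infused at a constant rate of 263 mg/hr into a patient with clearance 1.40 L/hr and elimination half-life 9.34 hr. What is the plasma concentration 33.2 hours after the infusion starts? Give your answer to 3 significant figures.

Css = rate / CL = 263 / 1.40 = 187.9 mg/L
k = ln 2 / 9.34 = 0.07421 hr⁻¹
C(t) = Css (1 − e^(−kt)) = 187.9 × (1 − e^(−2.464)) = 187.9 × 0.9149 ≈ 172 mg/L

172 mg/L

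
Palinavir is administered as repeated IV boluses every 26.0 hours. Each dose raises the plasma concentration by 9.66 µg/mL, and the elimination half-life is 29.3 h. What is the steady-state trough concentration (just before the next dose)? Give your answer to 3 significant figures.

k = ln 2 / 29.3 = 0.02366 h⁻¹
Fraction remaining after one interval: e^(−kτ) = e^(−0.02366 × 26.0) = 0.5406
R = 1 / (1 − 0.5406) = 2.177
Css,max = 9.66 × 2.177 = 21.03 µg/mL
Css,min = Css,max × e^(−kτ) = 21.03 × 0.5406 ≈ 11.4 µg/mL

11.4 µg/mL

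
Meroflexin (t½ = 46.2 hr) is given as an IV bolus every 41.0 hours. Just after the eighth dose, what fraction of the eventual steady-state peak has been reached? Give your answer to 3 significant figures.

0.993

k = ln 2 / 46.2 = 0.01500 hr⁻¹
f_n = 1 − e^(−nkτ) = 1 − e^(−8 × 0.01500 × 41.0) = 1 − e^(−4.921) = 1 − 0.007292 ≈ 0.993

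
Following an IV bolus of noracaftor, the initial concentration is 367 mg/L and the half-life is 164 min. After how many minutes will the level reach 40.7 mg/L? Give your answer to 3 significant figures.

k = ln 2 / 164 = 0.004227 min⁻¹
C(t) = C₀ e^(−kt)  ⇒  t = ln(C₀/C) / k
t = ln(367/40.7) / 0.004227 = 2.199 / 0.004227 ≈ 520 minutes

520 minutes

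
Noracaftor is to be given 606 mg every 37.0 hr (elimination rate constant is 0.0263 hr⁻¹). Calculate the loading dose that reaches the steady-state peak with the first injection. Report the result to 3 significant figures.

Accumulation ratio R = 1 / (1 − e^(−kτ)) = 1 / (1 − e^(−0.02630×37.0)) = 1 / (1 − 0.3779) = 1.607
Loading dose = maintenance dose × R = 606 × 1.607 ≈ 974 mg

974 mg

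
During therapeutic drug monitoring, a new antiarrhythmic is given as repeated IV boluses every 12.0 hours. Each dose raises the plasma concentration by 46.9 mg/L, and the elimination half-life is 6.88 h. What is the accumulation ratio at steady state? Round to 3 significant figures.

k = ln 2 / 6.88 = 0.1007 h⁻¹
Fraction remaining after one interval: e^(−kτ) = e^(−0.1007 × 12.0) = 0.2985
R = 1 / (1 − 0.2985) = 1 / 0.7015 ≈ 1.43

1.43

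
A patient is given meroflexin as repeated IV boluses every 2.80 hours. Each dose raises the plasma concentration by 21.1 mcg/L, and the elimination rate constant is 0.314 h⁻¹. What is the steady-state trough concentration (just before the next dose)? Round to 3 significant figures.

Fraction remaining after one interval: e^(−kτ) = e^(−0.3140 × 2.80) = 0.4151
R = 1 / (1 − 0.4151) = 1.710
Css,max = 21.1 × 1.710 = 36.08 mcg/L
Css,min = Css,max × e^(−kτ) = 36.08 × 0.4151 ≈ 15.0 mcg/L

15.0 mcg/L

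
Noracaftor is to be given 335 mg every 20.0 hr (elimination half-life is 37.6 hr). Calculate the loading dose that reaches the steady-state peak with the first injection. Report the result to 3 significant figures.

k = ln 2 / 37.6 = 0.01843 hr⁻¹
Accumulation ratio R = 1 / (1 − e^(−kτ)) = 1 / (1 − e^(−0.01843×20.0)) = 1 / (1 − 0.6916) = 3.243
Loading dose = maintenance dose × R = 335 × 3.243 ≈ 1090 mg

1090 mg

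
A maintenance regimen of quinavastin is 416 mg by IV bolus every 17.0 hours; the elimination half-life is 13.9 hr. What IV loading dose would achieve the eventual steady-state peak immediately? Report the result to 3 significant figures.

k = ln 2 / 13.9 = 0.04987 hr⁻¹
Accumulation ratio R = 1 / (1 − e^(−kτ)) = 1 / (1 − e^(−0.04987×17.0)) = 1 / (1 − 0.4284) = 1.749
Loading dose = maintenance dose × R = 416 × 1.749 ≈ 728 mg

728 mg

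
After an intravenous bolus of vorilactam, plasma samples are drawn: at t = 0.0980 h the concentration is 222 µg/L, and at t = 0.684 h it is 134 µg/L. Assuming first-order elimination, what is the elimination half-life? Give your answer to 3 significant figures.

0.805 hours

k = ln(C₁/C₂) / (t₂ − t₁) = ln(222/134) / (0.684 − 0.0980)
  = 0.5048 / 0.5860 = 0.8615 h⁻¹
t½ = ln 2 / k = ln 2 / 0.8615 ≈ 0.805 hours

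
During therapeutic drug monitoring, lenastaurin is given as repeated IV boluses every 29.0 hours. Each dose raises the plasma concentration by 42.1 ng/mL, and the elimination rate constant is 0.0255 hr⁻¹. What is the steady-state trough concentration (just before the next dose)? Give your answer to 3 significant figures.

Fraction remaining after one interval: e^(−kτ) = e^(−0.02550 × 29.0) = 0.4774
R = 1 / (1 − 0.4774) = 1.913
Css,max = 42.1 × 1.913 = 80.55 ng/mL
Css,min = Css,max × e^(−kτ) = 80.55 × 0.4774 ≈ 38.5 ng/mL

38.5 ng/mL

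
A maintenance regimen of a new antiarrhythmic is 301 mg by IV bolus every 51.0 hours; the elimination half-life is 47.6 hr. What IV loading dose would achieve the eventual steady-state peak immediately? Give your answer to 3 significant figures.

574 mg

k = ln 2 / 47.6 = 0.01456 hr⁻¹
Accumulation ratio R = 1 / (1 − e^(−kτ)) = 1 / (1 − e^(−0.01456×51.0)) = 1 / (1 − 0.4758) = 1.908
Loading dose = maintenance dose × R = 301 × 1.908 ≈ 574 mg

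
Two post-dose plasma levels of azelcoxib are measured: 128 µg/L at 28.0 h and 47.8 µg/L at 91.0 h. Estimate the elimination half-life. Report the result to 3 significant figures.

k = ln(C₁/C₂) / (t₂ − t₁) = ln(128/47.8) / (91.0 − 28.0)
  = 0.9850 / 63.00 = 0.01563 h⁻¹
t½ = ln 2 / k = ln 2 / 0.01563 ≈ 44.3 hours

44.3 hours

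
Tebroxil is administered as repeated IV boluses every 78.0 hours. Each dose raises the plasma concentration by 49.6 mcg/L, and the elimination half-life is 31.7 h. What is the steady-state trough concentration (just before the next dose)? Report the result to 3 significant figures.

11.0 mcg/L

k = ln 2 / 31.7 = 0.02187 h⁻¹
Fraction remaining after one interval: e^(−kτ) = e^(−0.02187 × 78.0) = 0.1817
R = 1 / (1 − 0.1817) = 1.222
Css,max = 49.6 × 1.222 = 60.61 mcg/L
Css,min = Css,max × e^(−kτ) = 60.61 × 0.1817 ≈ 11.0 mcg/L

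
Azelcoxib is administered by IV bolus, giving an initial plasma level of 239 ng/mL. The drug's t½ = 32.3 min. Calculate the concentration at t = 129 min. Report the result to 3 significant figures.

15.0 ng/mL

k = ln 2 / 32.3 = 0.02146 min⁻¹
C(t) = C₀ e^(−kt) = 239 × e^(−0.02146 × 129) = 239 × e^(−2.768) = 239 × 0.06277 ≈ 15.0 ng/mL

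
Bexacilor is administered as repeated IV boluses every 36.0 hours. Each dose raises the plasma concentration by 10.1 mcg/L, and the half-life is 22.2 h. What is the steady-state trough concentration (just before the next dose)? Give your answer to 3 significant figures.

4.86 mcg/L

k = ln 2 / 22.2 = 0.03122 h⁻¹
Fraction remaining after one interval: e^(−kτ) = e^(−0.03122 × 36.0) = 0.3250
R = 1 / (1 − 0.3250) = 1.481
Css,max = 10.1 × 1.481 = 14.96 mcg/L
Css,min = Css,max × e^(−kτ) = 14.96 × 0.3250 ≈ 4.86 mcg/L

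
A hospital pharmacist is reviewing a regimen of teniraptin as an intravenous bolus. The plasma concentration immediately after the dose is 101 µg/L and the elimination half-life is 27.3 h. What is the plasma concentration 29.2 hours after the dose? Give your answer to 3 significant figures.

48.1 µg/L

k = ln 2 / 27.3 = 0.02539 h⁻¹
C(t) = C₀ e^(−kt) = 101 × e^(−0.02539 × 29.2) = 101 × e^(−0.7414) = 101 × 0.4765 ≈ 48.1 µg/L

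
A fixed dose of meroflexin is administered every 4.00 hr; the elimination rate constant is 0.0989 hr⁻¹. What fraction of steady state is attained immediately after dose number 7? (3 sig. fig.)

0.937

f_n = 1 − e^(−nkτ) = 1 − e^(−7 × 0.09890 × 4.00) = 1 − e^(−2.769) = 1 − 0.06271 ≈ 0.937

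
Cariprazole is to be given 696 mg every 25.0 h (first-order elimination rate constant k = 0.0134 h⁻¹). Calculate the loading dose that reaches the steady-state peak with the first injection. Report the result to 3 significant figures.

2450 mg

Accumulation ratio R = 1 / (1 − e^(−kτ)) = 1 / (1 − e^(−0.01340×25.0)) = 1 / (1 − 0.7153) = 3.513
Loading dose = maintenance dose × R = 696 × 3.513 ≈ 2450 mg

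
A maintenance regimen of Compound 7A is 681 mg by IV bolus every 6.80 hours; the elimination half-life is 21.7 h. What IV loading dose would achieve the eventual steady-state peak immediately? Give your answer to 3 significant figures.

k = ln 2 / 21.7 = 0.03194 h⁻¹
Accumulation ratio R = 1 / (1 − e^(−kτ)) = 1 / (1 − e^(−0.03194×6.80)) = 1 / (1 − 0.8048) = 5.122
Loading dose = maintenance dose × R = 681 × 5.122 ≈ 3490 mg

3490 mg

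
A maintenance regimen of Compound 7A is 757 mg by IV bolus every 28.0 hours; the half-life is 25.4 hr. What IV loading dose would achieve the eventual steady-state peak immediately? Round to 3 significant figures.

1420 mg

k = ln 2 / 25.4 = 0.02729 hr⁻¹
Accumulation ratio R = 1 / (1 − e^(−kτ)) = 1 / (1 − e^(−0.02729×28.0)) = 1 / (1 − 0.4658) = 1.872
Loading dose = maintenance dose × R = 757 × 1.872 ≈ 1420 mg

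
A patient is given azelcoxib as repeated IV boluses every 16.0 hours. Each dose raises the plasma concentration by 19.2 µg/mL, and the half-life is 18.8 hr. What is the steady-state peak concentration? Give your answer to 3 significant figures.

43.1 µg/mL

k = ln 2 / 18.8 = 0.03687 hr⁻¹
Fraction remaining after one interval: e^(−kτ) = e^(−0.03687 × 16.0) = 0.5544
R = 1 / (1 − 0.5544) = 2.244
Css,max = 19.2 × 2.244 ≈ 43.1 µg/mL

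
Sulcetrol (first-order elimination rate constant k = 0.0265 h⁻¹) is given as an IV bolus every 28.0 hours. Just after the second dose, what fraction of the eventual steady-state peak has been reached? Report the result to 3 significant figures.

f_n = 1 − e^(−nkτ) = 1 − e^(−2 × 0.02650 × 28.0) = 1 − e^(−1.484) = 1 − 0.2267 ≈ 0.773

0.773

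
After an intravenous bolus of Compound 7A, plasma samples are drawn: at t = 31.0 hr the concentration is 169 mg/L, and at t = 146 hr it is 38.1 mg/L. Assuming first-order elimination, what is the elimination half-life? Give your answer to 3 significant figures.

k = ln(C₁/C₂) / (t₂ − t₁) = ln(169/38.1) / (146 − 31.0)
  = 1.490 / 115.0 = 0.01295 hr⁻¹
t½ = ln 2 / k = ln 2 / 0.01295 ≈ 53.5 hours

53.5 hours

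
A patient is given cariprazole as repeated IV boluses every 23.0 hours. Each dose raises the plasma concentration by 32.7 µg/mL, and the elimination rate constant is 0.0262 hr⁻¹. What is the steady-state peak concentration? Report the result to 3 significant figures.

72.2 µg/mL

Fraction remaining after one interval: e^(−kτ) = e^(−0.02620 × 23.0) = 0.5474
R = 1 / (1 − 0.5474) = 2.209
Css,max = 32.7 × 2.209 ≈ 72.2 µg/mL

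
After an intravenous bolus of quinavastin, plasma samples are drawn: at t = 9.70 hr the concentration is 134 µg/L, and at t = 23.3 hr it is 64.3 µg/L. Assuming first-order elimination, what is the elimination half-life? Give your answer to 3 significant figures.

k = ln(C₁/C₂) / (t₂ − t₁) = ln(134/64.3) / (23.3 − 9.70)
  = 0.7343 / 13.60 = 0.05399 hr⁻¹
t½ = ln 2 / k = ln 2 / 0.05399 ≈ 12.8 hours

12.8 hours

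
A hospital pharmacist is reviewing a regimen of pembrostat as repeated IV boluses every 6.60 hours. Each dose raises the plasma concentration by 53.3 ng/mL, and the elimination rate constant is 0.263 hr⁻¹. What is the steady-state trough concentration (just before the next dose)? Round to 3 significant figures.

11.4 ng/mL

Fraction remaining after one interval: e^(−kτ) = e^(−0.2630 × 6.60) = 0.1763
R = 1 / (1 − 0.1763) = 1.214
Css,max = 53.3 × 1.214 = 64.70 ng/mL
Css,min = Css,max × e^(−kτ) = 64.70 × 0.1763 ≈ 11.4 ng/mL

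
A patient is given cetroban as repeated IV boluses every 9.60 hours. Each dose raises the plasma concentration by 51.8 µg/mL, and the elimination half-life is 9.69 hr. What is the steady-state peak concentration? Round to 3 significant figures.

k = ln 2 / 9.69 = 0.07153 hr⁻¹
Fraction remaining after one interval: e^(−kτ) = e^(−0.07153 × 9.60) = 0.5032
R = 1 / (1 − 0.5032) = 2.013
Css,max = 51.8 × 2.013 ≈ 104 µg/mL

104 µg/mL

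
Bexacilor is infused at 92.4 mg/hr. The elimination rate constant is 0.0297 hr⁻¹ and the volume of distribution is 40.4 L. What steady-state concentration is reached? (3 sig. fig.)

77.0 µg/mL

CL = k · V = 0.0297 × 40.4 = 1.200 L/hr
Css = rate / CL = 92.4 / 1.200 ≈ 77.0 µg/mL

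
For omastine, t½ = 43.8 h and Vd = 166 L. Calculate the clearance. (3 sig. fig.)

k = ln 2 / t½ = ln 2 / 43.8 = 0.01583 h⁻¹
CL = k · V = 0.01583 × 166 ≈ 2.63 L/h

2.63 L/h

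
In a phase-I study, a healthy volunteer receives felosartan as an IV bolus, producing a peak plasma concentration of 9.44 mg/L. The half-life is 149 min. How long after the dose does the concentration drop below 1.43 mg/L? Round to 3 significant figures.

406 minutes

k = ln 2 / 149 = 0.004652 min⁻¹
C(t) = C₀ e^(−kt)  ⇒  t = ln(C₀/C) / k
t = ln(9.44/1.43) / 0.004652 = 1.887 / 0.004652 ≈ 406 minutes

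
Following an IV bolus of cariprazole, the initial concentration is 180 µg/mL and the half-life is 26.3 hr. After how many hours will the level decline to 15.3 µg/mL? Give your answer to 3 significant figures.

93.5 hours

k = ln 2 / 26.3 = 0.02636 hr⁻¹
C(t) = C₀ e^(−kt)  ⇒  t = ln(C₀/C) / k
t = ln(180/15.3) / 0.02636 = 2.465 / 0.02636 ≈ 93.5 hours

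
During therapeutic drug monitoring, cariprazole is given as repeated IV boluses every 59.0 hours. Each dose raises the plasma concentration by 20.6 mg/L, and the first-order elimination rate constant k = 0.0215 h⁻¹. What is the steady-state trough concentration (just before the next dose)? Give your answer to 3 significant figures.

8.06 mg/L

Fraction remaining after one interval: e^(−kτ) = e^(−0.02150 × 59.0) = 0.2813
R = 1 / (1 − 0.2813) = 1.391
Css,max = 20.6 × 1.391 = 28.66 mg/L
Css,min = Css,max × e^(−kτ) = 28.66 × 0.2813 ≈ 8.06 mg/L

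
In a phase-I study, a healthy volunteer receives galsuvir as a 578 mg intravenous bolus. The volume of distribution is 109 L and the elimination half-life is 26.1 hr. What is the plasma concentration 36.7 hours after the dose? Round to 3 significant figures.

2.00 µg/mL

C₀ = dose / V = 578 / 109 = 5.303 µg/mL
k = ln 2 / 26.1 = 0.02656 hr⁻¹
C(t) = C₀ e^(−kt) = 5.303 × e^(−0.02656 × 36.7) = 5.303 × e^(−0.9747) = 5.303 × 0.3773 ≈ 2.00 µg/mL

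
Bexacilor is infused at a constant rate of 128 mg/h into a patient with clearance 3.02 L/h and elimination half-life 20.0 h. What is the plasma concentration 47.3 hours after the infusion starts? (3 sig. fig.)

34.2 µg/mL

Css = rate / CL = 128 / 3.02 = 42.38 µg/mL
k = ln 2 / 20.0 = 0.03466 h⁻¹
C(t) = Css (1 − e^(−kt)) = 42.38 × (1 − e^(−1.639)) = 42.38 × 0.8059 ≈ 34.2 µg/mL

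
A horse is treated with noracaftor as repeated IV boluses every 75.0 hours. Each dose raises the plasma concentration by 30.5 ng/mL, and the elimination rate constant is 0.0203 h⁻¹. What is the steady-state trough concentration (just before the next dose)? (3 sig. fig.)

8.51 ng/mL

Fraction remaining after one interval: e^(−kτ) = e^(−0.02030 × 75.0) = 0.2182
R = 1 / (1 − 0.2182) = 1.279
Css,max = 30.5 × 1.279 = 39.01 ng/mL
Css,min = Css,max × e^(−kτ) = 39.01 × 0.2182 ≈ 8.51 ng/mL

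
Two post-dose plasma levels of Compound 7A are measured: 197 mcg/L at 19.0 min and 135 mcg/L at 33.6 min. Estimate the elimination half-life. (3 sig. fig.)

k = ln(C₁/C₂) / (t₂ − t₁) = ln(197/135) / (33.6 − 19.0)
  = 0.3779 / 14.60 = 0.02589 min⁻¹
t½ = ln 2 / k = ln 2 / 0.02589 ≈ 26.8 minutes

26.8 minutes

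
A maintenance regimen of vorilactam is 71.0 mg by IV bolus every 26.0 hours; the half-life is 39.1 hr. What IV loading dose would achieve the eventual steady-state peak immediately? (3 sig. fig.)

192 mg

k = ln 2 / 39.1 = 0.01773 hr⁻¹
Accumulation ratio R = 1 / (1 − e^(−kτ)) = 1 / (1 − e^(−0.01773×26.0)) = 1 / (1 − 0.6307) = 2.708
Loading dose = maintenance dose × R = 71.0 × 2.708 ≈ 192 mg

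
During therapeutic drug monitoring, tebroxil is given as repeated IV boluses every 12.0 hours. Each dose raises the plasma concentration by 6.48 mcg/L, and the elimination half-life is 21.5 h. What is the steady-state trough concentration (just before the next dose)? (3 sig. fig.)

k = ln 2 / 21.5 = 0.03224 h⁻¹
Fraction remaining after one interval: e^(−kτ) = e^(−0.03224 × 12.0) = 0.6792
R = 1 / (1 − 0.6792) = 3.117
Css,max = 6.48 × 3.117 = 20.20 mcg/L
Css,min = Css,max × e^(−kτ) = 20.20 × 0.6792 ≈ 13.7 mcg/L

13.7 mcg/L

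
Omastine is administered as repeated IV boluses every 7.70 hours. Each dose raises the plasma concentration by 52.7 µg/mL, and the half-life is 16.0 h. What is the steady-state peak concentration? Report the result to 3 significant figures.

186 µg/mL

k = ln 2 / 16.0 = 0.04332 h⁻¹
Fraction remaining after one interval: e^(−kτ) = e^(−0.04332 × 7.70) = 0.7164
R = 1 / (1 − 0.7164) = 3.526
Css,max = 52.7 × 3.526 ≈ 186 µg/mL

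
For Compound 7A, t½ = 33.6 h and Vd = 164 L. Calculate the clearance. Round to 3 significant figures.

3.38 L/h

k = ln 2 / t½ = ln 2 / 33.6 = 0.02063 h⁻¹
CL = k · V = 0.02063 × 164 ≈ 3.38 L/h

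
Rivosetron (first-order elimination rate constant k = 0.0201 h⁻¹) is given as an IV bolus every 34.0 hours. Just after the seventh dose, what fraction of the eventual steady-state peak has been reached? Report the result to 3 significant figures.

0.992

f_n = 1 − e^(−nkτ) = 1 − e^(−7 × 0.02010 × 34.0) = 1 − e^(−4.784) = 1 − 0.008364 ≈ 0.992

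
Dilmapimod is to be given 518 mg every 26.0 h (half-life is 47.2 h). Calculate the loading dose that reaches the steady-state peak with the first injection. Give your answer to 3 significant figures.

1630 mg

k = ln 2 / 47.2 = 0.01469 h⁻¹
Accumulation ratio R = 1 / (1 − e^(−kτ)) = 1 / (1 − e^(−0.01469×26.0)) = 1 / (1 − 0.6826) = 3.151
Loading dose = maintenance dose × R = 518 × 3.151 ≈ 1630 mg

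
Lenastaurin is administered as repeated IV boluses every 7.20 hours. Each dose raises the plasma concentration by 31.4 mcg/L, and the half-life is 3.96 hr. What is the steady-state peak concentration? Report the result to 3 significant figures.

k = ln 2 / 3.96 = 0.1750 hr⁻¹
Fraction remaining after one interval: e^(−kτ) = e^(−0.1750 × 7.20) = 0.2836
R = 1 / (1 − 0.2836) = 1.396
Css,max = 31.4 × 1.396 ≈ 43.8 mcg/L

43.8 mcg/L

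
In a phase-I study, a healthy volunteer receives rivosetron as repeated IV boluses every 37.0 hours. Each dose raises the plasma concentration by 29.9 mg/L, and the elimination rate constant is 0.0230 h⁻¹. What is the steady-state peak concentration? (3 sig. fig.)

Fraction remaining after one interval: e^(−kτ) = e^(−0.02300 × 37.0) = 0.4270
R = 1 / (1 − 0.4270) = 1.745
Css,max = 29.9 × 1.745 ≈ 52.2 mg/L

52.2 mg/L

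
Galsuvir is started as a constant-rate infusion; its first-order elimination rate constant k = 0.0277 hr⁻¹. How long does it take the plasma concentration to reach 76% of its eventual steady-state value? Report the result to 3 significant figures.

f = 1 − e^(−kt)  ⇒  t = −ln(1 − f) / k
t = −ln(1 − 0.76) / 0.02770 = 1.427 / 0.02770 ≈ 51.5 hours

51.5 hours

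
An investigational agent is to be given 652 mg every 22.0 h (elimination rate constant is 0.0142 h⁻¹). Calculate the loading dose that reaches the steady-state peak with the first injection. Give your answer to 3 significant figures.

2430 mg

Accumulation ratio R = 1 / (1 − e^(−kτ)) = 1 / (1 − e^(−0.01420×22.0)) = 1 / (1 − 0.7317) = 3.727
Loading dose = maintenance dose × R = 652 × 3.727 ≈ 2430 mg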